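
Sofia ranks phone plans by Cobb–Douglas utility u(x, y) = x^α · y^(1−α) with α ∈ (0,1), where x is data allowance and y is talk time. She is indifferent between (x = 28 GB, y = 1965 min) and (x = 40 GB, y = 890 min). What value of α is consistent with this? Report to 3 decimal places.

Indifference: 28^α · 1965^(1−α) = 40^α · 890^(1−α).
Taking logs: α·ln 28 + (1−α)·ln 1965 = α·ln 40 + (1−α)·ln 890, i.e. α·-0.356675 = (1−α)·-0.792026.
So α/(1−α) = (-0.792026)/(-0.356675) = 2.220582, and α = 2.220582/3.220582 ≈ 0.689.

α ≈ 0.689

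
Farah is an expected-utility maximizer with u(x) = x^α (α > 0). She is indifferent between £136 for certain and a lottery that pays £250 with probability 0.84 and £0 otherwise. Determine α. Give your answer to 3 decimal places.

EU(lottery) = 0.84·250^α + 0.16·0 = 0.84·250^α.
Setting u(136) equal to that: 136^α = 0.84·250^α ⇒ (136/250)^α = 0.84.
Take logs: α = ln 0.84 / ln(136/250) ≈ 0.28639.

α ≈ 0.286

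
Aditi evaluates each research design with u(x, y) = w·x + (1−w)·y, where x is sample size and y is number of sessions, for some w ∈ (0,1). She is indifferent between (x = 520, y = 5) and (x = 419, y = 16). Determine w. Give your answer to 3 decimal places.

w = 0.098

u(520,5) = u(419,16) means w·520 + (1−w)·5 = w·419 + (1−w)·16.
Collecting terms: w·101 = (1−w)·11.
Hence w = 11/(101+11) = 11/112 = 0.098.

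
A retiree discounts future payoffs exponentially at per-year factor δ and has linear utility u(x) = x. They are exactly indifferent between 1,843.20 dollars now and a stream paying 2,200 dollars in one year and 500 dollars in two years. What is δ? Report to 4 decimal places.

The stream is worth 2200δ + 500δ² today, so 2200δ + 500δ² = 1843.20.
That is, 500δ² + 2200δ − 1843.20 = 0, a quadratic in δ.
The positive root is δ = [−2200 + √(2200² + 4·500·1843.20)] / (2·500) = (−2200 + 2920.000)/1000 ≈ 0.7200.

δ ≈ 0.7200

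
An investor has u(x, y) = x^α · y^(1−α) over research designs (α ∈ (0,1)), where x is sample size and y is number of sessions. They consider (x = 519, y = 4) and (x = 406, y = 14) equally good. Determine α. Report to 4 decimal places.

Set the two utilities equal: 519^α·4^(1−α) = 406^α·14^(1−α).
(519/406)^α = (14/4)^(1−α); take logs: α·ln(519/406) = (1−α)·ln(14/4), i.e. α·0.2455507 = (1−α)·1.2527630.
Thus α·(1.4983137) = 1.2527630, so α = 1.2527630/1.4983137 ≈ 0.8361.

α ≈ 0.8361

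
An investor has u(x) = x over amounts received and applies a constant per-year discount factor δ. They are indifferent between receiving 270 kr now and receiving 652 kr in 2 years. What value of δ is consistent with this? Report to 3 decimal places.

The payoff in 2 years is discounted by δ^2, so u(270) = δ^2·u(652) and δ^2 = u(270)/u(652).
With u(x) = x: δ^2 = 270/652 = 0.41411.
Hence δ = (0.41411)^(1/2) = 0.64351.

δ ≈ 0.644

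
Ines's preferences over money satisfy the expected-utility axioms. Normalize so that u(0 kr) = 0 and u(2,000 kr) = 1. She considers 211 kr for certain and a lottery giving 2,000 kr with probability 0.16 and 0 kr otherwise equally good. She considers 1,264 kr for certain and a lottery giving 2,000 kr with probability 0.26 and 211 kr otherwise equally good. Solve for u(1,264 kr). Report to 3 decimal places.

0.378

First, u(211 kr) = 0.16·u(2,000 kr) + 0.84·u(0 kr) = 0.16.
Chaining: u(1,264 kr) = 0.26·1.00 + 0.74·0.16 = 0.3784.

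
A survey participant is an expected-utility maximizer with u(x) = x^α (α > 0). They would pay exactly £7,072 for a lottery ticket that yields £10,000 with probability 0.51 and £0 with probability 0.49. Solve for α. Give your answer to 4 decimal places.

α ≈ 1.9436

Since u(0) = 0, the lottery's EU is 0.51·10000^α.
Indifference: 7072^α = 0.51·10000^α, so (7072/10000)^α = 0.51.
Taking logs: α·ln(7072/10000) = ln(0.51), so α = -0.6733446 / -0.3464418 ≈ 1.9436.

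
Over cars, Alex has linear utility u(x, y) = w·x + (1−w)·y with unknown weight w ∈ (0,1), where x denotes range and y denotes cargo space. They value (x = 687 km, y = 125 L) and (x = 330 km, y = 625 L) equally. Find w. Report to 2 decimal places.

w = 0.58

Indifference: w·687 + (1−w)·125 = w·330 + (1−w)·625.
Collecting terms: w·357 = (1−w)·500.
The marginal rate of substitution is 500/357, so w = 500/(357+500) = 0.58.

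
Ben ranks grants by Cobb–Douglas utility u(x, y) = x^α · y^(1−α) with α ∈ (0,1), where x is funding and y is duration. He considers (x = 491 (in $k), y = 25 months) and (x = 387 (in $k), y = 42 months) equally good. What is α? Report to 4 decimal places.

α ≈ 0.6855

Indifference: 491^α · 25^(1−α) = 387^α · 42^(1−α).
Rearrange to (491/387)^α = (42/25)^(1−α) and take logs: α·0.2380194 = (1−α)·0.5187938.
With A = 0.2380194 and B = 0.5187938: α·A = (1−α)·B, so α = B/(A+B) = 0.5187938/0.7568132 ≈ 0.6855.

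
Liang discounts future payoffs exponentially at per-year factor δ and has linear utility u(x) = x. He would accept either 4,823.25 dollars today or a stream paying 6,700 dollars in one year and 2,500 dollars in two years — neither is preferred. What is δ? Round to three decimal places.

The stream is worth 6700δ + 2500δ² today, so 6700δ + 2500δ² = 4823.25.
So 2500δ² + 6700δ − 4823.25 = 0.
By the quadratic formula (taking the positive root), δ = (−6700 + √93122500.00) / 5000 ≈ 0.590.

δ ≈ 0.590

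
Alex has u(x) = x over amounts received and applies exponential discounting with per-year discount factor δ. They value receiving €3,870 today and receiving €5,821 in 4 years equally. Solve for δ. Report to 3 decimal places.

δ ≈ 0.903

Indifference means u(3870) = δ^4 · u(5821), so δ^4 = u(3870)/u(5821).
With u(x) = x: δ^4 = 3870/5821 = 0.66483.
Taking the 4th root: δ = 0.66483^(1/4) ≈ 0.903.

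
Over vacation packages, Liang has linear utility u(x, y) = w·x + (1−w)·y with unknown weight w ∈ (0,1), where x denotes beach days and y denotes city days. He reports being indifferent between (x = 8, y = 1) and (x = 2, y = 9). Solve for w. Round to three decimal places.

w = 0.571

Equating utilities: w·8 + (1−w)·1 = w·2 + (1−w)·9.
Collecting terms: w·6 = (1−w)·8.
The marginal rate of substitution is 8/6, so w = 8/(6+8) = 0.571.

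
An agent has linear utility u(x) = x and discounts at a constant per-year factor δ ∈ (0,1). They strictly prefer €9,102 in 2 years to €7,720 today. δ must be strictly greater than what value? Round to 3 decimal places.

δ > 0.921

Under u(x) = x this choice says 7720 < δ^2·9102.
Dividing by 9102: δ^2 > 0.84817. Both sides are positive, so the square root keeps the direction.
δ > (7720/9102)^(1/2) ≈ 0.921.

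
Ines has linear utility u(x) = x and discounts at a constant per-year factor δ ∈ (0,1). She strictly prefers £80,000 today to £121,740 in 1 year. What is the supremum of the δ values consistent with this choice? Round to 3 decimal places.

δ < 0.657

The preference means 80000 > δ·121740.
So δ < 80000/121740 = 0.65714.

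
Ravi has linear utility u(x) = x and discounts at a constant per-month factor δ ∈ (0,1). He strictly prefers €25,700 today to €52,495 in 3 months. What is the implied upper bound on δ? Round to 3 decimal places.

δ < 0.788

The preference means 25700 > δ^3·52495.
So δ^3 < 25700/52495 = 0.48957; taking the cube root of both positive sides preserves the inequality.
δ < (25700/52495)^(1/3) ≈ 0.788.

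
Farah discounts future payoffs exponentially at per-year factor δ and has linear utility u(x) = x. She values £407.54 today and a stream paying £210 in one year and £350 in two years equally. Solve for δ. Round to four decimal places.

δ ≈ 0.8200

Present value of the stream is 210·δ + 350·δ². Indifference gives 210δ + 350δ² = 407.54.
That is, 350δ² + 210δ − 407.54 = 0, a quadratic in δ.
By the quadratic formula (taking the positive root), δ = (−210 + √614656.00) / 700 ≈ 0.8200.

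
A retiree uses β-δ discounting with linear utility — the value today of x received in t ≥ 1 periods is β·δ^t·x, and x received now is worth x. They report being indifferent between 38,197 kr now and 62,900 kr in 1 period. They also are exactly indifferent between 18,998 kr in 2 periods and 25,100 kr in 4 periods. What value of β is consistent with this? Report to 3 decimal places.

β ≈ 0.698

From the later pair, β·δ^2·18998 = β·δ^4·25100; dividing through, δ^2 = 18998/25100 = 0.75689, so δ = 0.87000.
Now use the now-vs-future pair: 38197 = β·δ·62900 gives β = 38197/(0.87000·62900) ≈ 0.698.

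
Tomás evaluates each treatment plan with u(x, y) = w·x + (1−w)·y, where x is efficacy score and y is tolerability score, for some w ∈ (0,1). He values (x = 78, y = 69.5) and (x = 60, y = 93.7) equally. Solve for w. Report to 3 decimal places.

u(78,69.5) = u(60,93.7) means w·78 + (1−w)·69.5 = w·60 + (1−w)·93.7.
Rearranging, 18·w − 24.2·(1−w) = 0.
So w/(1−w) = 24.2/18 = 1.3444, giving w = 24.2/(18+24.2) = 0.573.

w = 0.573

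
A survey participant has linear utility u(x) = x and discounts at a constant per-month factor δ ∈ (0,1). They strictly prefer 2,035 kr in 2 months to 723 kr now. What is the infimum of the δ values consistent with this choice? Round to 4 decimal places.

δ > 0.5961

Under u(x) = x this choice says 723 < δ^2·2035.
So δ^2 > 723/2035 = 0.35528; taking the square root of both positive sides preserves the inequality.
δ > (723/2035)^(1/2) ≈ 0.5961.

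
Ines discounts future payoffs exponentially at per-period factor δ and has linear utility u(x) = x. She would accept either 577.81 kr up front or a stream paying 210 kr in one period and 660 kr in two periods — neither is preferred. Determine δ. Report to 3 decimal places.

The stream is worth 210δ + 660δ² today, so 210δ + 660δ² = 577.81.
So 660δ² + 210δ − 577.81 = 0.
The positive root is δ = [−210 + √(210² + 4·660·577.81)] / (2·660) = (−210 + 1252.804)/1320 ≈ 0.790.

δ ≈ 0.790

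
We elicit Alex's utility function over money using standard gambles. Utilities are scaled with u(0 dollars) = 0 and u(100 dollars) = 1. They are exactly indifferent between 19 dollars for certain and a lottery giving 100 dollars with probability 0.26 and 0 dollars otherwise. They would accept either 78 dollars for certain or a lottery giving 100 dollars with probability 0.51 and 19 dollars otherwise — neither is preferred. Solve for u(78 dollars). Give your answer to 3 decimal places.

0.637

First, u(19 dollars) = 0.26·u(100 dollars) + 0.74·u(0 dollars) = 0.26.
Chaining: u(78 dollars) = 0.51·1.00 + 0.49·0.26 = 0.6374.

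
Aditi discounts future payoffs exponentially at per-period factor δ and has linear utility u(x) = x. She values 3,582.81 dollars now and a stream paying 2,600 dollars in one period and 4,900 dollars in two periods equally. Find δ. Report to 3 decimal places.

The stream is worth 2600δ + 4900δ² today, so 2600δ + 4900δ² = 3582.81.
So 4900δ² + 2600δ − 3582.81 = 0.
The positive root is δ = [−2600 + √(2600² + 4·4900·3582.81)] / (2·4900) = (−2600 + 8774.000)/9800 ≈ 0.630.

δ ≈ 0.630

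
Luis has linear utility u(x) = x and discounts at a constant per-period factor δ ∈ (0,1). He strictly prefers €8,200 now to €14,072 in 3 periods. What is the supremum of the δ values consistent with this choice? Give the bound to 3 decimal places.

The preference means 8200 > δ^3·14072.
Dividing by 14072: δ^3 < 0.58272. Both sides are positive, so the cube root keeps the direction.
δ < (8200/14072)^(1/3) ≈ 0.835.

δ < 0.835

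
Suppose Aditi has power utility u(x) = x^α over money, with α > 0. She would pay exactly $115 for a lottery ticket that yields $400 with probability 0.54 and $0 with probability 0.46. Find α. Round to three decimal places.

α ≈ 0.494

EU(lottery) = 0.54·400^α + 0.46·0 = 0.54·400^α.
Setting u(115) equal to that: 115^α = 0.54·400^α ⇒ (115/400)^α = 0.54.
Take logs: α = ln 0.54 / ln(115/400) ≈ 0.49432.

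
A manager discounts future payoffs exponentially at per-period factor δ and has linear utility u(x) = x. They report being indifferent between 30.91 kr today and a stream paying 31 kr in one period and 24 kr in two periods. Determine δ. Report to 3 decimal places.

δ ≈ 0.660

Equating present values: 30.91 = 31δ + 24δ².
Rearranged: 24δ² + 31δ − 30.91 = 0.
By the quadratic formula (taking the positive root), δ = (−31 + √3928.36) / 48 ≈ 0.660.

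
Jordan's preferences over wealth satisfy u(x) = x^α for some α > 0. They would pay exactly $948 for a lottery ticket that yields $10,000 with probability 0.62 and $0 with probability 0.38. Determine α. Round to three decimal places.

α ≈ 0.203

The lottery's expected utility is 0.62·u(10000) + 0.38·u(0) = 0.62·10000^α (since u(0) = 0 for α > 0).
Equating: 948^α = 0.62·10000^α, i.e. 0.0948^α = 0.62.
α = ln(0.62) / ln(948/10000) = -0.478036/-2.355986 ≈ 0.203.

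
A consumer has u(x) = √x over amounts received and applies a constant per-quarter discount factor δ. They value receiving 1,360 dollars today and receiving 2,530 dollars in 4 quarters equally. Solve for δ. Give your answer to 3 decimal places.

Indifference means u(1360) = δ^4 · u(2530), so δ^4 = u(1360)/u(2530).
With u(x) = √x: δ^4 = √1360/√2530 = √(1360/2530) = 0.73318.
Taking the 4th root: δ = 0.73318^(1/4) ≈ 0.925.

δ ≈ 0.925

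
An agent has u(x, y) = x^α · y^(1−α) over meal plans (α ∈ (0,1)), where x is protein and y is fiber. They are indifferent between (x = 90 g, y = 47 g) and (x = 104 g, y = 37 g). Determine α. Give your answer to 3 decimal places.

α ≈ 0.623

The Cobb–Douglas utilities coincide, so 90^α·47^(1−α) = 104^α·37^(1−α).
(90/104)^α = (37/47)^(1−α); take logs: α·ln(90/104) = (1−α)·ln(37/47), i.e. α·-0.144581 = (1−α)·-0.239230.
Thus α·(-0.383811) = -0.239230, so α = -0.239230/-0.383811 ≈ 0.623.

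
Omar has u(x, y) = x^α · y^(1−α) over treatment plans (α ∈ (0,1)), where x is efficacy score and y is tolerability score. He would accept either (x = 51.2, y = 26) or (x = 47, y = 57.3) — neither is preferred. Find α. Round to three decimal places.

The Cobb–Douglas utilities coincide, so 51.2^α·26^(1−α) = 47^α·57.3^(1−α).
Rearrange to (51.2/47)^α = (57.3/26)^(1−α) and take logs: α·0.085592 = (1−α)·0.790204.
Thus α·(0.875796) = 0.790204, so α = 0.790204/0.875796 ≈ 0.902.

α ≈ 0.902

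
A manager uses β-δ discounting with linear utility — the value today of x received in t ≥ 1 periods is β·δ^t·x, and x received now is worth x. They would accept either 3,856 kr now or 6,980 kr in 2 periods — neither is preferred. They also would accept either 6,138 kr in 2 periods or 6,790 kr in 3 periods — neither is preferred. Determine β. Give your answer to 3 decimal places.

β ≈ 0.676

Both payoffs in the second observation are in the future, so β drops out: δ^2·6138 = δ^3·6790 ⇒ δ = 6138/6790 = 0.90398.
The first indifference: 3856 = β·δ^2·6980, so β = 3856/(δ^2·6980) = 3856/(0.81717·6980) ≈ 0.676.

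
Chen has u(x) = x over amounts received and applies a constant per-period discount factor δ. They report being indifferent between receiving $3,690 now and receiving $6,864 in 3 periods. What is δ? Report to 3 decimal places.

Indifference means u(3690) = δ^3 · u(6864), so δ^3 = u(3690)/u(6864).
With u(x) = x: δ^3 = 3690/6864 = 0.53759.
Hence δ = (0.53759)^(1/3) = 0.81311.

δ ≈ 0.813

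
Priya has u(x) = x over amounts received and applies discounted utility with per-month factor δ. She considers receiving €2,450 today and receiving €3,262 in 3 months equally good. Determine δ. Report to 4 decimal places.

Equating discounted utilities: u(2450) = δ^3·u(3262) ⇒ δ^3 = u(2450)/u(3262).
With u(x) = x: δ^3 = 2450/3262 = 0.75107.
Hence δ = (0.75107)^(1/3) = 0.908993.

δ ≈ 0.9090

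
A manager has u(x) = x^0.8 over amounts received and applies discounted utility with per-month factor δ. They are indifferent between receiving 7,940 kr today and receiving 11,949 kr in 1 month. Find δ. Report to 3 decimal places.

Equating discounted utilities: u(7940) = δ·u(11949) ⇒ δ = u(7940)/u(11949).
With u(x) = x^0.8: δ = 7940^0.8/11949^0.8 = (7940/11949)^0.8 = 0.72109.

δ ≈ 0.721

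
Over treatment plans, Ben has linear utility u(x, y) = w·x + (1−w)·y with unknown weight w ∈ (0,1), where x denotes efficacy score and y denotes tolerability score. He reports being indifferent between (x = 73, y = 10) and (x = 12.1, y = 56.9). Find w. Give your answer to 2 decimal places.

u(73,10) = u(12.1,56.9) means w·73 + (1−w)·10 = w·12.1 + (1−w)·56.9.
Collecting terms: w·60.9 = (1−w)·46.9.
The marginal rate of substitution is 46.9/60.9, so w = 46.9/(60.9+46.9) = 0.44.

w = 0.44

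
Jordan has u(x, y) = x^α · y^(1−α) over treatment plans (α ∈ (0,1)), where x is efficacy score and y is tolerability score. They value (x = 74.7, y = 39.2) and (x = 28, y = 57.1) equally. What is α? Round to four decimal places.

α ≈ 0.2771

Indifference: 74.7^α · 39.2^(1−α) = 28^α · 57.1^(1−α).
Rearrange to (74.7/28)^α = (57.1/39.2)^(1−α) and take logs: α·0.9812756 = (1−α)·0.3761274.
Thus α·(1.3574030) = 0.3761274, so α = 0.3761274/1.3574030 ≈ 0.2771.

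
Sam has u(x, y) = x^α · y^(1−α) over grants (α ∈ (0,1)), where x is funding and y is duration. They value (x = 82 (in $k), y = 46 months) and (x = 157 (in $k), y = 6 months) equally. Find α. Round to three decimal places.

α ≈ 0.758

Set the two utilities equal: 82^α·46^(1−α) = 157^α·6^(1−α).
Taking logs: α·ln 82 + (1−α)·ln 46 = α·ln 157 + (1−α)·ln 6, i.e. α·-0.649527 = (1−α)·-2.036882.
So α/(1−α) = (-2.036882)/(-0.649527) = 3.135947, and α = 3.135947/4.135947 ≈ 0.758.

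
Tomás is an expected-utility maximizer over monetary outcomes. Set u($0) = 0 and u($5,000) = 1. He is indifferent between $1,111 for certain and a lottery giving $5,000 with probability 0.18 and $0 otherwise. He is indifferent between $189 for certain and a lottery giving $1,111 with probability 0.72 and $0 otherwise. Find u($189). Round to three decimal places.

0.130

From the first indifference, u($1,111) = 0.18·u($5,000) + 0.82·u($0) = 0.18·1 + 0.82·0 = 0.18.
Chaining: u($189) = 0.72·0.18 + 0.28·0.00 = 0.1296.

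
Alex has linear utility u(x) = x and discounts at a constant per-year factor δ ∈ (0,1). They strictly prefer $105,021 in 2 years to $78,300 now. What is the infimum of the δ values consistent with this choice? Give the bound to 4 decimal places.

Comparing present values: 78300 < δ^2·105021.
Hence δ^2 > 78300/105021 = 0.74557, and x ↦ x^(1/2) is increasing on (0,∞).
δ > (78300/105021)^(1/2) ≈ 0.8635.

δ > 0.8635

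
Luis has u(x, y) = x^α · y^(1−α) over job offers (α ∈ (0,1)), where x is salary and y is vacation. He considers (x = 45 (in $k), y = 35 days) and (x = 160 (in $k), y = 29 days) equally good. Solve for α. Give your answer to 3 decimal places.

α ≈ 0.129

The Cobb–Douglas utilities coincide, so 45^α·35^(1−α) = 160^α·29^(1−α).
(45/160)^α = (29/35)^(1−α); take logs: α·ln(45/160) = (1−α)·ln(29/35), i.e. α·-1.268511 = (1−α)·-0.188052.
Thus α·(-1.456563) = -0.188052, so α = -0.188052/-1.456563 ≈ 0.129.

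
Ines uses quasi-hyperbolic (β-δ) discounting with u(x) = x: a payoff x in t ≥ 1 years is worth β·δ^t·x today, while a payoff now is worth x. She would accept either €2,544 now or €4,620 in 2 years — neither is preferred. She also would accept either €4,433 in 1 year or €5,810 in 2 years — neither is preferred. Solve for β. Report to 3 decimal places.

β ≈ 0.946

From the later pair, β·δ^1·4433 = β·δ^2·5810; dividing through, δ = 4433/5810 = 0.76299.
Substituting δ into 2544 = β·δ^2·4620: β = 2544/(2689.584) ≈ 0.946.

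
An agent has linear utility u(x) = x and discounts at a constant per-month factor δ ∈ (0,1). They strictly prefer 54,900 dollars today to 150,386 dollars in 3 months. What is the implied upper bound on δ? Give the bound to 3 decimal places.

The preference means 54900 > δ^3·150386.
Hence δ^3 < 54900/150386 = 0.36506, and x ↦ x^(1/3) is increasing on (0,∞).
δ < (54900/150386)^(1/3) ≈ 0.715.

δ < 0.715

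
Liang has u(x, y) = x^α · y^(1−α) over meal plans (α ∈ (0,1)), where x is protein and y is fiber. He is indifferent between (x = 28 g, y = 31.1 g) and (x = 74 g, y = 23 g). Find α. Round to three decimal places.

α ≈ 0.237

The Cobb–Douglas utilities coincide, so 28^α·31.1^(1−α) = 74^α·23^(1−α).
Rearrange to (28/74)^α = (23/31.1)^(1−α) and take logs: α·-0.971861 = (1−α)·-0.301714.
With A = -0.971861 and B = -0.301714: α·A = (1−α)·B, so α = B/(A+B) = -0.301714/-1.273575 ≈ 0.237.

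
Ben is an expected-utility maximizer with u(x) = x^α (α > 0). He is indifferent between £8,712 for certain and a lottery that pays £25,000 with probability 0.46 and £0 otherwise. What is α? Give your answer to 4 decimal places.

Since u(0) = 0, the lottery's EU is 0.46·25000^α.
Setting u(8712) equal to that: 8712^α = 0.46·25000^α ⇒ (8712/25000)^α = 0.46.
α = ln(0.46) / ln(8712/25000) = -0.7765288/-1.0541744 ≈ 0.7366.

α ≈ 0.7366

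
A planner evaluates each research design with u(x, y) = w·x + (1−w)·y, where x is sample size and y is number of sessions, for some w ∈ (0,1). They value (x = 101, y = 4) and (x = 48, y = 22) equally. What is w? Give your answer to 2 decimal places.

w = 0.25

Equating utilities: w·101 + (1−w)·4 = w·48 + (1−w)·22.
w·(101−48) = (1−w)·(22−4), i.e. w·53 = (1−w)·18.
Hence w = 18/(53+18) = 18/71 = 0.25.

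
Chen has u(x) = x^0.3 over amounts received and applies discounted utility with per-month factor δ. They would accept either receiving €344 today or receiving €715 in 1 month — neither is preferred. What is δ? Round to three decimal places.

δ ≈ 0.803

The payoff in 1 month is discounted by δ, so u(344) = δ·u(715) and δ = u(344)/u(715).
Since u(x) = x^0.3, δ = (344/715)^0.3 = 0.48112^0.3 = 0.80293.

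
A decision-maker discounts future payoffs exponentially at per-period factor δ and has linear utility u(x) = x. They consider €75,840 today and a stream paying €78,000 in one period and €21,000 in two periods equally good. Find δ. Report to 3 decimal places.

Equating present values: 75840 = 78000δ + 21000δ².
Rearranged: 21000δ² + 78000δ − 75840 = 0.
δ = (−78000 + √(78000² + 4·21000·75840)) / (2·21000) = (−78000 + √12454560000.00) / 42000 ≈ 0.800.

δ ≈ 0.800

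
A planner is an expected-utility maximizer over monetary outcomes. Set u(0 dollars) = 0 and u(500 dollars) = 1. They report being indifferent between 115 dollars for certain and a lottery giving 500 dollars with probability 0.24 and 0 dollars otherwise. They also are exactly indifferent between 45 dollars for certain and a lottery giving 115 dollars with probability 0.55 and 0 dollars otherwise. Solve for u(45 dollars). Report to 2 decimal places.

0.13

The first gamble pins u(115 dollars): it must equal 0.24·1 + 0.76·0 = 0.24.
Then u(45 dollars) = 0.55·u(115 dollars) + 0.45·u(0 dollars) = 0.55·0.24 + 0.45·0.00 = 0.1320.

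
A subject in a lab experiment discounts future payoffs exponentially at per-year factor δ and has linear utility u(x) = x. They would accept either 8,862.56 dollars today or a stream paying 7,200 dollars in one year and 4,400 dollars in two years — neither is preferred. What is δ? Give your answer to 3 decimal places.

The stream is worth 7200δ + 4400δ² today, so 7200δ + 4400δ² = 8862.56.
Rearranged: 4400δ² + 7200δ − 8862.56 = 0.
The positive root is δ = [−7200 + √(7200² + 4·4400·8862.56)] / (2·4400) = (−7200 + 14416.000)/8800 ≈ 0.820.

δ ≈ 0.820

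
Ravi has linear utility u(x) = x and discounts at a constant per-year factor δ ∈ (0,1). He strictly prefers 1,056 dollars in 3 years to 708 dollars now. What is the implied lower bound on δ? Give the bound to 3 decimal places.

δ > 0.875

Under u(x) = x this choice says 708 < δ^3·1056.
So δ^3 > 708/1056 = 0.67045; taking the cube root of both positive sides preserves the inequality.
δ > (708/1056)^(1/3) ≈ 0.875.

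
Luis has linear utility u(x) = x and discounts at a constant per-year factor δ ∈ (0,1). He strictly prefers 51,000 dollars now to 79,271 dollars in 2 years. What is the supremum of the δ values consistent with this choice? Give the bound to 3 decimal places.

δ < 0.802

The preference means 51000 > δ^2·79271.
Dividing by 79271: δ^2 < 0.64336. Both sides are positive, so the square root keeps the direction.
δ < (51000/79271)^(1/2) ≈ 0.802.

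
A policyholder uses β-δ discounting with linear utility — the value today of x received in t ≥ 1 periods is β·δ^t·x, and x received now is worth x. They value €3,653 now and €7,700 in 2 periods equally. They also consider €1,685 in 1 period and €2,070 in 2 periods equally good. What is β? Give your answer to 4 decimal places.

β ≈ 0.7160

Both payoffs in the second observation are in the future, so β drops out: δ^1·1685 = δ^2·2070 ⇒ δ = 1685/2070 = 0.81401.
Substituting δ into 3653 = β·δ^2·7700: β = 3653/(5102.110) ≈ 0.7160.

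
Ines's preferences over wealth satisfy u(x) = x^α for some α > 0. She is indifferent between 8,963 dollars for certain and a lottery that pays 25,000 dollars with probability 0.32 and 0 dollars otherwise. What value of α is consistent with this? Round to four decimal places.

α ≈ 1.1108

Since u(0) = 0, the lottery's EU is 0.32·25000^α.
Setting u(8963) equal to that: 8963^α = 0.32·25000^α ⇒ (8963/25000)^α = 0.32.
α = ln(0.32) / ln(8963/25000) = -1.1394343/-1.0257708 ≈ 1.1108.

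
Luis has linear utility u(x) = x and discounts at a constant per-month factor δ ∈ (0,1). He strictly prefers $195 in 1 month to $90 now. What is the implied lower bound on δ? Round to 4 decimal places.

Comparing present values: 90 < δ·195.
Dividing through by 195 gives δ > 0.46154.

δ > 0.4615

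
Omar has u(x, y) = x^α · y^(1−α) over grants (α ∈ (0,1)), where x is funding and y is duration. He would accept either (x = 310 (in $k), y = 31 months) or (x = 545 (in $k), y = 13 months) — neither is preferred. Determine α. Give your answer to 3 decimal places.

Set the two utilities equal: 310^α·31^(1−α) = 545^α·13^(1−α).
Rearrange to (310/545)^α = (13/31)^(1−α) and take logs: α·-0.564213 = (1−α)·-0.869038.
With A = -0.564213 and B = -0.869038: α·A = (1−α)·B, so α = B/(A+B) = -0.869038/-1.433251 ≈ 0.606.

α ≈ 0.606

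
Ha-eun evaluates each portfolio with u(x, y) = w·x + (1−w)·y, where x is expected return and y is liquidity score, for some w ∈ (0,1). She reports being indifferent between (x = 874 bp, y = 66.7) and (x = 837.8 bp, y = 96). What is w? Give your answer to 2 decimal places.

u(874,66.7) = u(837.8,96) means w·874 + (1−w)·66.7 = w·837.8 + (1−w)·96.
Collecting terms: w·36.2 = (1−w)·29.3.
Hence w = 29.3/(36.2+29.3) = 29.3/65.5 = 0.45.

w = 0.45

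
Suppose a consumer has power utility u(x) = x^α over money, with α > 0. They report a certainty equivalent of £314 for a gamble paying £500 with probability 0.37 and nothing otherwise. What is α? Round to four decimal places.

α ≈ 2.1372

The lottery's expected utility is 0.37·u(500) + 0.63·u(0) = 0.37·500^α (since u(0) = 0 for α > 0).
Equating: 314^α = 0.37·500^α, i.e. 0.6280^α = 0.37.
Taking logs: α·ln(314/500) = ln(0.37), so α = -0.9942523 / -0.4652151 ≈ 2.1372.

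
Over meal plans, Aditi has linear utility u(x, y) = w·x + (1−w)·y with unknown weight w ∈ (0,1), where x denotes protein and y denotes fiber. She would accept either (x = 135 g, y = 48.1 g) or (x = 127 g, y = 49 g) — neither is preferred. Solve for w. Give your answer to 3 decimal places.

w = 0.101

Indifference: w·135 + (1−w)·48.1 = w·127 + (1−w)·49.
Rearranging, 8·w − 0.9·(1−w) = 0.
Hence w = 0.9/(8+0.9) = 0.9/8.9 = 0.101.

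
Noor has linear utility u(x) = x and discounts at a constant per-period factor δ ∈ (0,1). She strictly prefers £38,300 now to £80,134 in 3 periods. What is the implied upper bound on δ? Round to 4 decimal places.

Under u(x) = x this choice says 38300 > δ^3·80134.
Hence δ^3 < 38300/80134 = 0.47795, and x ↦ x^(1/3) is increasing on (0,∞).
δ < 0.47795^(1/3) = 0.7819.

δ < 0.7819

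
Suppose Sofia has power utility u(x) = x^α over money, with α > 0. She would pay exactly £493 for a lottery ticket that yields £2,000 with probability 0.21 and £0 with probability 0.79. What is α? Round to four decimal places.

α ≈ 1.1144

Since u(0) = 0, the lottery's EU is 0.21·2000^α.
Indifference: 493^α = 0.21·2000^α, so (493/2000)^α = 0.21.
α = ln(0.21) / ln(493/2000) = -1.5606477/-1.4003933 ≈ 1.1144.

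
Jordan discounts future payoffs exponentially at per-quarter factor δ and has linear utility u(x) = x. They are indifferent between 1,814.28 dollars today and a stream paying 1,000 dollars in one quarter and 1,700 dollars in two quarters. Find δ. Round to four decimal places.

Present value of the stream is 1000·δ + 1700·δ². Indifference gives 1000δ + 1700δ² = 1814.28.
Rearranged: 1700δ² + 1000δ − 1814.28 = 0.
δ = (−1000 + √(1000² + 4·1700·1814.28)) / (2·1700) = (−1000 + √13337104.00) / 3400 ≈ 0.7800.

δ ≈ 0.7800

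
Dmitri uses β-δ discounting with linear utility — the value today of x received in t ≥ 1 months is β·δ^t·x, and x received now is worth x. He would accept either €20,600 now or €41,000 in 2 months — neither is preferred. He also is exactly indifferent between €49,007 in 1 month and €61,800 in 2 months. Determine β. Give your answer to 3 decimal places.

The second indifference involves only future payoffs, so β cancels: β·δ^1·49007 = β·δ^2·61800, giving δ = 49007/61800 = 0.79299.
The first indifference: 20600 = β·δ^2·41000, so β = 20600/(δ^2·41000) = 20600/(0.62884·41000) ≈ 0.799.

β ≈ 0.799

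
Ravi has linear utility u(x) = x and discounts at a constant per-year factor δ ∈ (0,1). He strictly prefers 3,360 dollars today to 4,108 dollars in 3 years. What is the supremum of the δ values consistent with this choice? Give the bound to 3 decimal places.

δ < 0.935

Comparing present values: 3360 > δ^3·4108.
Hence δ^3 < 3360/4108 = 0.81792, and x ↦ x^(1/3) is increasing on (0,∞).
δ < (3360/4108)^(1/3) ≈ 0.935.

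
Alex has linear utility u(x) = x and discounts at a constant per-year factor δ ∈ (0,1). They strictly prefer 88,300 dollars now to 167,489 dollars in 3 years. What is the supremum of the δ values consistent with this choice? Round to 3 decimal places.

Comparing present values: 88300 > δ^3·167489.
So δ^3 < 88300/167489 = 0.52720; taking the cube root of both positive sides preserves the inequality.
δ < (88300/167489)^(1/3) ≈ 0.808.

δ < 0.808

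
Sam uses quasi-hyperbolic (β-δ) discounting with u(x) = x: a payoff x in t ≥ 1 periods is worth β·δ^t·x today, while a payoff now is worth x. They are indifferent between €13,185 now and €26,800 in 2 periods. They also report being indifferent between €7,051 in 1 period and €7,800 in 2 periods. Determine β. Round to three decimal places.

From the later pair, β·δ^1·7051 = β·δ^2·7800; dividing through, δ = 7051/7800 = 0.90397.
The first indifference: 13185 = β·δ^2·26800, so β = 13185/(δ^2·26800) = 13185/(0.81717·26800) ≈ 0.602.

β ≈ 0.602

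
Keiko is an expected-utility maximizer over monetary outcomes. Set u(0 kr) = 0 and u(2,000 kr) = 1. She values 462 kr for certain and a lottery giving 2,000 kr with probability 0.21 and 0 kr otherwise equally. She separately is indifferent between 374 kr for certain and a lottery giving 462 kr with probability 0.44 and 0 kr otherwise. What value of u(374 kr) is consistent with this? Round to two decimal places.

The first gamble pins u(462 kr): it must equal 0.21·1 + 0.79·0 = 0.21.
Then u(374 kr) = 0.44·u(462 kr) + 0.56·u(0 kr) = 0.44·0.21 + 0.56·0.00 = 0.0924.

0.09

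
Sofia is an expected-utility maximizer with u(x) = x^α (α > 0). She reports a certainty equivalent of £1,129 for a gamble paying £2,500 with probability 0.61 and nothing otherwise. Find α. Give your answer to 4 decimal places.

EU(lottery) = 0.61·2500^α + 0.39·0 = 0.61·2500^α.
Setting u(1129) equal to that: 1129^α = 0.61·2500^α ⇒ (1129/2500)^α = 0.61.
Take logs: α = ln 0.61 / ln(1129/2500) ≈ 0.621789.

α ≈ 0.6218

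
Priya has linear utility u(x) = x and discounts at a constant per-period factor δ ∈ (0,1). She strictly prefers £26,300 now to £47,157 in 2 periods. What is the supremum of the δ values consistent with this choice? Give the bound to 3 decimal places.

Under u(x) = x this choice says 26300 > δ^2·47157.
Dividing by 47157: δ^2 < 0.55771. Both sides are positive, so the square root keeps the direction.
δ < (26300/47157)^(1/2) ≈ 0.747.

δ < 0.747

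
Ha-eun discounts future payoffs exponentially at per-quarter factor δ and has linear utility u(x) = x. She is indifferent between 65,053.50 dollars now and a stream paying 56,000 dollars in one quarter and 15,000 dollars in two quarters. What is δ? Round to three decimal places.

The stream is worth 56000δ + 15000δ² today, so 56000δ + 15000δ² = 65053.50.
That is, 15000δ² + 56000δ − 65053.50 = 0, a quadratic in δ.
δ = (−56000 + √(56000² + 4·15000·65053.50)) / (2·15000) = (−56000 + √7039210000.00) / 30000 ≈ 0.930.

δ ≈ 0.930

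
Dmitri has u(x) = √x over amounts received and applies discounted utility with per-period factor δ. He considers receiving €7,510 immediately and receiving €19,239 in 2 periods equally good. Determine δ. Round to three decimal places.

Equating discounted utilities: u(7510) = δ^2·u(19239) ⇒ δ^2 = u(7510)/u(19239).
With u(x) = √x: δ^2 = √7510/√19239 = √(7510/19239) = 0.62478.
Taking the square root: δ = 0.62478^(1/2) ≈ 0.790.

δ ≈ 0.790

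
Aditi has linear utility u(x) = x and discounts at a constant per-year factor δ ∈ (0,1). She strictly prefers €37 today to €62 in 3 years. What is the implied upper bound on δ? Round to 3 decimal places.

Comparing present values: 37 > δ^3·62.
So δ^3 < 37/62 = 0.59677; taking the cube root of both positive sides preserves the inequality.
δ < 0.59677^(1/3) = 0.842.

δ < 0.842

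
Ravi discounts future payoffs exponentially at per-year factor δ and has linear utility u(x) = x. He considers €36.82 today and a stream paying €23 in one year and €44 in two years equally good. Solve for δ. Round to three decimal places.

Equating present values: 36.82 = 23δ + 44δ².
So 44δ² + 23δ − 36.82 = 0.
By the quadratic formula (taking the positive root), δ = (−23 + √7009.32) / 88 ≈ 0.690.

δ ≈ 0.690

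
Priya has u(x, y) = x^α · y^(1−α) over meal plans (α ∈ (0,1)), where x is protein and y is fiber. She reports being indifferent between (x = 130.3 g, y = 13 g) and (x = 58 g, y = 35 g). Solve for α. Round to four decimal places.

Indifference: 130.3^α · 13^(1−α) = 58^α · 35^(1−α).
(130.3/58)^α = (35/13)^(1−α); take logs: α·ln(130.3/58) = (1−α)·ln(35/13), i.e. α·0.8093965 = (1−α)·0.9903987.
With A = 0.8093965 and B = 0.9903987: α·A = (1−α)·B, so α = B/(A+B) = 0.9903987/1.7997952 ≈ 0.5503.

α ≈ 0.5503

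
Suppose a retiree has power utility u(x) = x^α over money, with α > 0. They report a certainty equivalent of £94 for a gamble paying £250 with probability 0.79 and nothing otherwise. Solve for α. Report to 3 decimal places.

α ≈ 0.241

Since u(0) = 0, the lottery's EU is 0.79·250^α.
Setting u(94) equal to that: 94^α = 0.79·250^α ⇒ (94/250)^α = 0.79.
α = ln(0.79) / ln(94/250) = -0.235722/-0.978166 ≈ 0.241.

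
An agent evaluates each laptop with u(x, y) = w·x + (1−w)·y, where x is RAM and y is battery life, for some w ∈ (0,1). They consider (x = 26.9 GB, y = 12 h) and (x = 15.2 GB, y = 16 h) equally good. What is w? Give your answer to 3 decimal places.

Equating utilities: w·26.9 + (1−w)·12 = w·15.2 + (1−w)·16.
w·(26.9−15.2) = (1−w)·(16−12), i.e. w·11.7 = (1−w)·4.
The marginal rate of substitution is 4/11.7, so w = 4/(11.7+4) = 0.255.

w = 0.255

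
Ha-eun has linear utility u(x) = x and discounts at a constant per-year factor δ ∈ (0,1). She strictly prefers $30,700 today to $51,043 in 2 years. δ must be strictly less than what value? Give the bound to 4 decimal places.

δ < 0.7755

Comparing present values: 30700 > δ^2·51043.
So δ^2 < 30700/51043 = 0.60145; taking the square root of both positive sides preserves the inequality.
δ < (30700/51043)^(1/2) ≈ 0.7755.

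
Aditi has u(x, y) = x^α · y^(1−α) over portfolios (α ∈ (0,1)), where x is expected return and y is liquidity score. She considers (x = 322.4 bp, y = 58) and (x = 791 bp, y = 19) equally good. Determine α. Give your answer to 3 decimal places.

The Cobb–Douglas utilities coincide, so 322.4^α·58^(1−α) = 791^α·19^(1−α).
Taking logs: α·ln 322.4 + (1−α)·ln 58 = α·ln 791 + (1−α)·ln 19, i.e. α·-0.897505 = (1−α)·-1.116004.
So α/(1−α) = (-1.116004)/(-0.897505) = 1.243452, and α = 1.243452/2.243452 ≈ 0.554.

α ≈ 0.554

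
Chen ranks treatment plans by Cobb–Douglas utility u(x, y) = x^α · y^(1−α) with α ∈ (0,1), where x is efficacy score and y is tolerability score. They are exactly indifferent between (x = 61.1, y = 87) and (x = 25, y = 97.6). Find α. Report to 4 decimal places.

Set the two utilities equal: 61.1^α·87^(1−α) = 25^α·97.6^(1−α).
Taking logs: α·ln 61.1 + (1−α)·ln 87 = α·ln 25 + (1−α)·ln 97.6, i.e. α·0.8936360 = (1−α)·0.1149694.
With A = 0.8936360 and B = 0.1149694: α·A = (1−α)·B, so α = B/(A+B) = 0.1149694/1.0086054 ≈ 0.1140.

α ≈ 0.1140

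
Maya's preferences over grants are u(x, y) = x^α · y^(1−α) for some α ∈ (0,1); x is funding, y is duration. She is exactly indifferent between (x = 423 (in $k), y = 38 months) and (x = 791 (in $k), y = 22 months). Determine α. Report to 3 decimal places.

The Cobb–Douglas utilities coincide, so 423^α·38^(1−α) = 791^α·22^(1−α).
Rearrange to (423/791)^α = (22/38)^(1−α) and take logs: α·-0.625926 = (1−α)·-0.546544.
Thus α·(-1.172470) = -0.546544, so α = -0.546544/-1.172470 ≈ 0.466.

α ≈ 0.466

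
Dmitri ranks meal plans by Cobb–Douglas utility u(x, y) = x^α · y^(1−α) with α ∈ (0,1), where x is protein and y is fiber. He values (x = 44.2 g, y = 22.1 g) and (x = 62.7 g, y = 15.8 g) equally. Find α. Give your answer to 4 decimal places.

α ≈ 0.4897

Indifference: 44.2^α · 22.1^(1−α) = 62.7^α · 15.8^(1−α).
Rearrange to (44.2/62.7)^α = (15.8/22.1)^(1−α) and take logs: α·-0.3496367 = (1−α)·-0.3355677.
Thus α·(-0.6852044) = -0.3355677, so α = -0.3355677/-0.6852044 ≈ 0.4897.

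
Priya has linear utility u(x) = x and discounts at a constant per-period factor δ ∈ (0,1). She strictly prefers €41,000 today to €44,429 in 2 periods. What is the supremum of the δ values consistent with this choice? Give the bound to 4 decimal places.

δ < 0.9606

Under u(x) = x this choice says 41000 > δ^2·44429.
Hence δ^2 < 41000/44429 = 0.92282, and x ↦ x^(1/2) is increasing on (0,∞).
δ < (41000/44429)^(1/2) ≈ 0.9606.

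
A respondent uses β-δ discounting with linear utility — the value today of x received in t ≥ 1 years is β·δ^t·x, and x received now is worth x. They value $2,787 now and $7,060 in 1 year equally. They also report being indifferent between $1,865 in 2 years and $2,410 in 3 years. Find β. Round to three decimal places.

β ≈ 0.510

From the later pair, β·δ^2·1865 = β·δ^3·2410; dividing through, δ = 1865/2410 = 0.77386.
Substituting δ into 2787 = β·δ·7060: β = 2787/(5463.444) ≈ 0.510.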